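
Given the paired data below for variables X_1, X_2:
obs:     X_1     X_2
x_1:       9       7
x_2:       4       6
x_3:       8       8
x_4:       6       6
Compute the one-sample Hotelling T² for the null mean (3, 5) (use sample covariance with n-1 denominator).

Step 1 — sample mean vector:
  mean(X_1) = (9 + 4 + 8 + 6) / 4 = 27/4 = 6.75
  mean(X_2) = (7 + 6 + 8 + 6) / 4 = 27/4 = 6.75
  x̄ = (6.75, 6.75),  deviation x̄ - mu_0 = (6.75, 6.75) - (3, 5) = (3.75, 1.75).

Step 2 — sample covariance matrix, S[i,j] = (1/(n-1)) · Σ_k (x_{k,i} - mean_i) · (x_{k,j} - mean_j), divisor n-1 = 3:
  S[X_1,X_1] = ((2.25)·(2.25) + (-2.75)·(-2.75) + (1.25)·(1.25) + (-0.75)·(-0.75)) / 3 = 14.75/3 = 4.9167
  S[X_1,X_2] = ((2.25)·(0.25) + (-2.75)·(-0.75) + (1.25)·(1.25) + (-0.75)·(-0.75)) / 3 = 4.75/3 = 1.5833
  S[X_2,X_2] = ((0.25)·(0.25) + (-0.75)·(-0.75) + (1.25)·(1.25) + (-0.75)·(-0.75)) / 3 = 2.75/3 = 0.9167
  S = [[4.9167, 1.5833],
 [1.5833, 0.9167]].

Step 3 — invert S. det(S) = 4.9167·0.9167 - (1.5833)² = 2.
  S^{-1} = (1/det) · [[d, -b], [-b, a]] = [[0.4583, -0.7917],
 [-0.7917, 2.4583]].

Step 4 — quadratic form (x̄ - mu_0)^T · S^{-1} · (x̄ - mu_0):
  S^{-1} · (x̄ - mu_0) = (0.3333, 1.3333),
  (x̄ - mu_0)^T · [...] = (3.75)·(0.3333) + (1.75)·(1.3333) = 3.5833.

Step 5 — scale by n: T² = 4 · 3.5833 = 14.3333.

T² ≈ 14.3333


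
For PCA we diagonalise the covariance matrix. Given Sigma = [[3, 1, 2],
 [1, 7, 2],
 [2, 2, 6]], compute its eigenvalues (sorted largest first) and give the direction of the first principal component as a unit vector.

Step 1 — characteristic polynomial p(λ) = det(λI - Sigma) = λ³ - tr·λ² + c_1·λ - det, where tr = trace, c_1 = sum of the principal 2×2 minors, det = det(Sigma):
  tr = 3 + 7 + 6 = 16,
  c_1 = (3·7 - (1)²) + (3·6 - (2)²) + (7·6 - (2)²) = 20 + 14 + 38 = 72,
  det = 3·(7·6 - (2)²) - (1)·((1)·6 - (2)·(2)) + (2)·((1)·(2) - 7·(2)) = 3·(38) - (1)·(2) + (2)·(-12) = 88.
  So p(λ) = λ³ - 16λ² + 72λ - 88.
Step 2 — look for an integer root (rational root theorem: any rational root is an integer divisor of 88). Testing λ = 2:
  p(2) = 8 - 64 + 144 - 88 = 0  ✓
  Dividing out (λ - 2): p(λ) = (λ - 2)(λ² - 14λ + 44).
Step 3 — remaining eigenvalues from the quadratic λ² - 14λ + 44 = 0:
  Δ = 14² - 4·44 = 196 - 176 = 20,  λ = (14 ± √20)/2 = (14 ± 4.4721)/2 ≈ 9.2361 or 4.7639.
  Sorted: λ_1 = 9.2361,  λ_2 = 4.7639,  λ_3 = 2  (check: sum = 16 = tr ✓).

Step 4 — unit eigenvector for λ_1 ≈ 9.2361: v spans the null space of (Sigma - λ_1 I), whose rows are
  r_1 = (-6.2361, 1, 2),  r_2 = (1, -2.2361, 2),  r_3 = (2, 2, -3.2361).
  v is orthogonal to every row, so take v ∝ r_1 × r_2 = ((1)·(2) - (2)·(-2.2361), (2)·(1) - (-6.2361)·(2), (-6.2361)·(-2.2361) - (1)·(1)) ≈ (6.4721, 14.4721, 12.9443).
  Let u = (6.4721, 14.4721, 12.9443).
  ||u|| = √((6.4721)² + (14.4721)² + (12.9443)²) = √(418.8854) ≈ 20.4667,  v_1 = u/||u|| ≈ (0.3162, 0.7071, 0.6325) (||v_1|| = 1).

λ_1 = 9.2361,  λ_2 = 4.7639,  λ_3 = 2;  v_1 ≈ (0.3162, 0.7071, 0.6325)


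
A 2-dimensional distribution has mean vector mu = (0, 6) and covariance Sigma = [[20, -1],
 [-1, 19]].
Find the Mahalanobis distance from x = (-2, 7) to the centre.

Step 1 — centre the observation: (x - mu) = (-2, 1).

Step 2 — invert Sigma. det(Sigma) = 20·19 - (-1)² = 379.
  Sigma^{-1} = (1/det) · [[d, -b], [-b, a]] = [[0.0501, 0.0026],
 [0.0026, 0.0528]].

Step 3 — form the quadratic (x - mu)^T · Sigma^{-1} · (x - mu):
  Sigma^{-1} · (x - mu) = (-0.0976, 0.0475).
  (x - mu)^T · [Sigma^{-1} · (x - mu)] = (-2)·(-0.0976) + (1)·(0.0475) = 0.2427.

Step 4 — take square root: d = √(0.2427) ≈ 0.4927.

d(x, mu) = √(0.2427) ≈ 0.4927


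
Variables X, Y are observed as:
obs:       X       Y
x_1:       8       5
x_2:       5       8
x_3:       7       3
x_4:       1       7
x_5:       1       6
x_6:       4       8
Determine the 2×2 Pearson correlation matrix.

Step 1 — column means:
  mean(X) = (8 + 5 + 7 + 1 + 1 + 4) / 6 = 26/6 = 4.3333
  mean(Y) = (5 + 8 + 3 + 7 + 6 + 8) / 6 = 37/6 = 6.1667

Step 2 — sample variances and covariances s[i,j] = (1/(n-1)) · Σ_k (x_{k,i} - mean_i) · (x_{k,j} - mean_j), with n-1 = 5:
  s[X,X] = ((3.6667)·(3.6667) + (0.6667)·(0.6667) + (2.6667)·(2.6667) + (-3.3333)·(-3.3333) + (-3.3333)·(-3.3333) + (-0.3333)·(-0.3333)) / 5 = 43.3333/5 = 8.6667
  s[X,Y] = ((3.6667)·(-1.1667) + (0.6667)·(1.8333) + (2.6667)·(-3.1667) + (-3.3333)·(0.8333) + (-3.3333)·(-0.1667) + (-0.3333)·(1.8333)) / 5 = -14.3333/5 = -2.8667
  s[Y,Y] = ((-1.1667)·(-1.1667) + (1.8333)·(1.8333) + (-3.1667)·(-3.1667) + (0.8333)·(0.8333) + (-0.1667)·(-0.1667) + (1.8333)·(1.8333)) / 5 = 18.8333/5 = 3.7667
  Sample standard deviations s_i = √(s[i,i]):
  s(X) = √(8.6667) = 2.9439
  s(Y) = √(3.7667) = 1.9408

Step 3 — r_{ij} = s_{ij} / (s_i · s_j):
  r[X,X] = 1 (diagonal).
  r[X,Y] = -2.8667 / (2.9439 · 1.9408) = -2.8667 / 5.7135 = -0.5017
  r[Y,Y] = 1 (diagonal).

R is symmetric with unit diagonal. Assembling:

R = [[1, -0.5017],
 [-0.5017, 1]]


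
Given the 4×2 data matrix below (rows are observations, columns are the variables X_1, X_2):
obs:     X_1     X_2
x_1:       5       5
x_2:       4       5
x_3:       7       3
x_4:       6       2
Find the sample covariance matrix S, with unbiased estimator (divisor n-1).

Step 1 — column means:
  mean(X_1) = (5 + 4 + 7 + 6) / 4 = 22/4 = 5.5
  mean(X_2) = (5 + 5 + 3 + 2) / 4 = 15/4 = 3.75

Step 2 — sample covariance S[i,j] = (1/(n-1)) · Σ_k (x_{k,i} - mean_i) · (x_{k,j} - mean_j), with n-1 = 3.
  S[X_1,X_1] = ((-0.5)·(-0.5) + (-1.5)·(-1.5) + (1.5)·(1.5) + (0.5)·(0.5)) / 3 = 5/3 = 1.6667
  S[X_1,X_2] = ((-0.5)·(1.25) + (-1.5)·(1.25) + (1.5)·(-0.75) + (0.5)·(-1.75)) / 3 = -4.5/3 = -1.5
  S[X_2,X_2] = ((1.25)·(1.25) + (1.25)·(1.25) + (-0.75)·(-0.75) + (-1.75)·(-1.75)) / 3 = 6.75/3 = 2.25

S is symmetric (S[j,i] = S[i,j]). Assembling:

S = [[1.6667, -1.5],
 [-1.5, 2.25]]


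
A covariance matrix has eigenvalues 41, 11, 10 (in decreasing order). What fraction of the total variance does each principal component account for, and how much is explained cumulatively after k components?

Step 1 — total variance = trace(Sigma) = Σ λ_i = 41 + 11 + 10 = 62.

Step 2 — fraction explained by component i = λ_i / Σ λ:
  PC1: 41/62 = 0.6613
  PC2: 11/62 = 0.1774
  PC3: 10/62 = 0.1613

Step 3 — cumulative fraction after k components = (λ_1 + ... + λ_k) / Σ λ:
  k = 1: 41/62 = 0.6613
  k = 2: (41 + 11)/62 = 52/62 = 0.8387
  k = 3: (41 + 11 + 10)/62 = 62/62 = 1

Summary (fraction, with percent):

explained: PC1 0.6613 (66.13%), PC2 0.1774 (17.74%), PC3 0.1613 (16.13%);  cumulative: 0.6613, 0.8387, 1


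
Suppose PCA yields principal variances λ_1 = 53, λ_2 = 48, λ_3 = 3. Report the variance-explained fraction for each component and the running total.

Step 1 — total variance = trace(Sigma) = Σ λ_i = 53 + 48 + 3 = 104.

Step 2 — fraction explained by component i = λ_i / Σ λ:
  PC1: 53/104 = 0.5096
  PC2: 48/104 = 0.4615
  PC3: 3/104 = 0.0288

Step 3 — cumulative fraction after k components = (λ_1 + ... + λ_k) / Σ λ:
  k = 1: 53/104 = 0.5096
  k = 2: (53 + 48)/104 = 101/104 = 0.9712
  k = 3: (53 + 48 + 3)/104 = 104/104 = 1

Summary (fraction, with percent):

explained: PC1 0.5096 (50.96%), PC2 0.4615 (46.15%), PC3 0.0288 (2.88%);  cumulative: 0.5096, 0.9712, 1


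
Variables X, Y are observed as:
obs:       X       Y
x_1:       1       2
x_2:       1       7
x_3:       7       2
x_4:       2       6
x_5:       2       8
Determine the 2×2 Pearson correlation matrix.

Step 1 — column means:
  mean(X) = (1 + 1 + 7 + 2 + 2) / 5 = 13/5 = 2.6
  mean(Y) = (2 + 7 + 2 + 6 + 8) / 5 = 25/5 = 5

Step 2 — sample variances and covariances s[i,j] = (1/(n-1)) · Σ_k (x_{k,i} - mean_i) · (x_{k,j} - mean_j), with n-1 = 4:
  s[X,X] = ((-1.6)·(-1.6) + (-1.6)·(-1.6) + (4.4)·(4.4) + (-0.6)·(-0.6) + (-0.6)·(-0.6)) / 4 = 25.2/4 = 6.3
  s[X,Y] = ((-1.6)·(-3) + (-1.6)·(2) + (4.4)·(-3) + (-0.6)·(1) + (-0.6)·(3)) / 4 = -14/4 = -3.5
  s[Y,Y] = ((-3)·(-3) + (2)·(2) + (-3)·(-3) + (1)·(1) + (3)·(3)) / 4 = 32/4 = 8
  Sample standard deviations s_i = √(s[i,i]):
  s(X) = √(6.3) = 2.51
  s(Y) = √(8) = 2.8284

Step 3 — r_{ij} = s_{ij} / (s_i · s_j):
  r[X,X] = 1 (diagonal).
  r[X,Y] = -3.5 / (2.51 · 2.8284) = -3.5 / 7.0993 = -0.493
  r[Y,Y] = 1 (diagonal).

R is symmetric with unit diagonal. Assembling:

R = [[1, -0.493],
 [-0.493, 1]]


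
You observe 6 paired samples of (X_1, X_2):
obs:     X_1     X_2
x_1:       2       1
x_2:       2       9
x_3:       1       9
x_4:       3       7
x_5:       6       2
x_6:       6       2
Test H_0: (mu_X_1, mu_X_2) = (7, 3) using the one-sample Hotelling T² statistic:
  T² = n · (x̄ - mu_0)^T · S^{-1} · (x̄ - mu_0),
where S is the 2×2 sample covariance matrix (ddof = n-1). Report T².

Step 1 — sample mean vector:
  mean(X_1) = (2 + 2 + 1 + 3 + 6 + 6) / 6 = 20/6 = 3.3333
  mean(X_2) = (1 + 9 + 9 + 7 + 2 + 2) / 6 = 30/6 = 5
  x̄ = (3.3333, 5),  deviation x̄ - mu_0 = (3.3333, 5) - (7, 3) = (-3.6667, 2).

Step 2 — sample covariance matrix, S[i,j] = (1/(n-1)) · Σ_k (x_{k,i} - mean_i) · (x_{k,j} - mean_j), divisor n-1 = 5:
  S[X_1,X_1] = ((-1.3333)·(-1.3333) + (-1.3333)·(-1.3333) + (-2.3333)·(-2.3333) + (-0.3333)·(-0.3333) + (2.6667)·(2.6667) + (2.6667)·(2.6667)) / 5 = 23.3333/5 = 4.6667
  S[X_1,X_2] = ((-1.3333)·(-4) + (-1.3333)·(4) + (-2.3333)·(4) + (-0.3333)·(2) + (2.6667)·(-3) + (2.6667)·(-3)) / 5 = -26/5 = -5.2
  S[X_2,X_2] = ((-4)·(-4) + (4)·(4) + (4)·(4) + (2)·(2) + (-3)·(-3) + (-3)·(-3)) / 5 = 70/5 = 14
  S = [[4.6667, -5.2],
 [-5.2, 14]].

Step 3 — invert S. det(S) = 4.6667·14 - (-5.2)² = 38.2933.
  S^{-1} = (1/det) · [[d, -b], [-b, a]] = [[0.3656, 0.1358],
 [0.1358, 0.1219]].

Step 4 — quadratic form (x̄ - mu_0)^T · S^{-1} · (x̄ - mu_0):
  S^{-1} · (x̄ - mu_0) = (-1.0689, -0.2542),
  (x̄ - mu_0)^T · [...] = (-3.6667)·(-1.0689) + (2)·(-0.2542) = 3.4111.

Step 5 — scale by n: T² = 6 · 3.4111 = 20.4666.

T² ≈ 20.4666


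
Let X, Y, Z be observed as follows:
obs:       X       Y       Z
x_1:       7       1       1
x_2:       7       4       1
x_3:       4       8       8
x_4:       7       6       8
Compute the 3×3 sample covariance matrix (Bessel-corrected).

Step 1 — column means:
  mean(X) = (7 + 7 + 4 + 7) / 4 = 25/4 = 6.25
  mean(Y) = (1 + 4 + 8 + 6) / 4 = 19/4 = 4.75
  mean(Z) = (1 + 1 + 8 + 8) / 4 = 18/4 = 4.5

Step 2 — sample covariance S[i,j] = (1/(n-1)) · Σ_k (x_{k,i} - mean_i) · (x_{k,j} - mean_j), with n-1 = 3.
  S[X,X] = ((0.75)·(0.75) + (0.75)·(0.75) + (-2.25)·(-2.25) + (0.75)·(0.75)) / 3 = 6.75/3 = 2.25
  S[X,Y] = ((0.75)·(-3.75) + (0.75)·(-0.75) + (-2.25)·(3.25) + (0.75)·(1.25)) / 3 = -9.75/3 = -3.25
  S[X,Z] = ((0.75)·(-3.5) + (0.75)·(-3.5) + (-2.25)·(3.5) + (0.75)·(3.5)) / 3 = -10.5/3 = -3.5
  S[Y,Y] = ((-3.75)·(-3.75) + (-0.75)·(-0.75) + (3.25)·(3.25) + (1.25)·(1.25)) / 3 = 26.75/3 = 8.9167
  S[Y,Z] = ((-3.75)·(-3.5) + (-0.75)·(-3.5) + (3.25)·(3.5) + (1.25)·(3.5)) / 3 = 31.5/3 = 10.5
  S[Z,Z] = ((-3.5)·(-3.5) + (-3.5)·(-3.5) + (3.5)·(3.5) + (3.5)·(3.5)) / 3 = 49/3 = 16.3333

S is symmetric (S[j,i] = S[i,j]). Assembling:

S = [[2.25, -3.25, -3.5],
 [-3.25, 8.9167, 10.5],
 [-3.5, 10.5, 16.3333]]


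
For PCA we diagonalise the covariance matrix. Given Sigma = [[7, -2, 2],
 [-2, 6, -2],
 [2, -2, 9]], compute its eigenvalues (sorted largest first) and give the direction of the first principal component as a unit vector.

Step 1 — characteristic polynomial p(λ) = det(λI - Sigma) = λ³ - tr·λ² + c_1·λ - det, where tr = trace, c_1 = sum of the principal 2×2 minors, det = det(Sigma):
  tr = 7 + 6 + 9 = 22,
  c_1 = (7·6 - (-2)²) + (7·9 - (2)²) + (6·9 - (-2)²) = 38 + 59 + 50 = 147,
  det = 7·(6·9 - (-2)²) - (-2)·((-2)·9 - (-2)·(2)) + (2)·((-2)·(-2) - 6·(2)) = 7·(50) - (-2)·(-14) + (2)·(-8) = 306.
  So p(λ) = λ³ - 22λ² + 147λ - 306.
Step 2 — look for an integer root (rational root theorem: any rational root is an integer divisor of 306). Testing λ = 6:
  p(6) = 216 - 792 + 882 - 306 = 0  ✓
  Dividing out (λ - 6): p(λ) = (λ - 6)(λ² - 16λ + 51).
Step 3 — remaining eigenvalues from the quadratic λ² - 16λ + 51 = 0:
  Δ = 16² - 4·51 = 256 - 204 = 52,  λ = (16 ± √52)/2 = (16 ± 7.2111)/2 ≈ 11.6056 or 4.3944.
  Sorted: λ_1 = 11.6056,  λ_2 = 6,  λ_3 = 4.3944  (check: sum = 22 = tr ✓).

Step 4 — unit eigenvector for λ_1 ≈ 11.6056: v spans the null space of (Sigma - λ_1 I), whose rows are
  r_1 = (-4.6056, -2, 2),  r_2 = (-2, -5.6056, -2),  r_3 = (2, -2, -2.6056).
  v is orthogonal to every row, so take v ∝ r_1 × r_2 = ((-2)·(-2) - (2)·(-5.6056), (2)·(-2) - (-4.6056)·(-2), (-4.6056)·(-5.6056) - (-2)·(-2)) ≈ (15.2111, -13.2111, 21.8167).
  Let u = (15.2111, -13.2111, 21.8167).
  ||u|| = √((15.2111)² + (-13.2111)² + (21.8167)²) = √(881.8773) ≈ 29.6964,  v_1 = u/||u|| ≈ (0.5122, -0.4449, 0.7347) (||v_1|| = 1).

λ_1 = 11.6056,  λ_2 = 6,  λ_3 = 4.3944;  v_1 ≈ (0.5122, -0.4449, 0.7347)


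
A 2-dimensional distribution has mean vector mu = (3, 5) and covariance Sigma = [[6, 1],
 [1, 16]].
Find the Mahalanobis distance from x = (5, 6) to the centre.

Step 1 — centre the observation: (x - mu) = (2, 1).

Step 2 — invert Sigma. det(Sigma) = 6·16 - (1)² = 95.
  Sigma^{-1} = (1/det) · [[d, -b], [-b, a]] = [[0.1684, -0.0105],
 [-0.0105, 0.0632]].

Step 3 — form the quadratic (x - mu)^T · Sigma^{-1} · (x - mu):
  Sigma^{-1} · (x - mu) = (0.3263, 0.0421).
  (x - mu)^T · [Sigma^{-1} · (x - mu)] = (2)·(0.3263) + (1)·(0.0421) = 0.6947.

Step 4 — take square root: d = √(0.6947) ≈ 0.8335.

d(x, mu) = √(0.6947) ≈ 0.8335


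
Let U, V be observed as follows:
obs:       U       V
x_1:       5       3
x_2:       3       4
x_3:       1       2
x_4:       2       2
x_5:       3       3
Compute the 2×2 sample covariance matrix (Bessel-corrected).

Step 1 — column means:
  mean(U) = (5 + 3 + 1 + 2 + 3) / 5 = 14/5 = 2.8
  mean(V) = (3 + 4 + 2 + 2 + 3) / 5 = 14/5 = 2.8

Step 2 — sample covariance S[i,j] = (1/(n-1)) · Σ_k (x_{k,i} - mean_i) · (x_{k,j} - mean_j), with n-1 = 4.
  S[U,U] = ((2.2)·(2.2) + (0.2)·(0.2) + (-1.8)·(-1.8) + (-0.8)·(-0.8) + (0.2)·(0.2)) / 4 = 8.8/4 = 2.2
  S[U,V] = ((2.2)·(0.2) + (0.2)·(1.2) + (-1.8)·(-0.8) + (-0.8)·(-0.8) + (0.2)·(0.2)) / 4 = 2.8/4 = 0.7
  S[V,V] = ((0.2)·(0.2) + (1.2)·(1.2) + (-0.8)·(-0.8) + (-0.8)·(-0.8) + (0.2)·(0.2)) / 4 = 2.8/4 = 0.7

S is symmetric (S[j,i] = S[i,j]). Assembling:

S = [[2.2, 0.7],
 [0.7, 0.7]]


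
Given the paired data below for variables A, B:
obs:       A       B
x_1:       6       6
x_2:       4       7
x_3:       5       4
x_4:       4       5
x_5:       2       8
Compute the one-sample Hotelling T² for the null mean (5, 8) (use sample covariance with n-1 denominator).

Step 1 — sample mean vector:
  mean(A) = (6 + 4 + 5 + 4 + 2) / 5 = 21/5 = 4.2
  mean(B) = (6 + 7 + 4 + 5 + 8) / 5 = 30/5 = 6
  x̄ = (4.2, 6),  deviation x̄ - mu_0 = (4.2, 6) - (5, 8) = (-0.8, -2).

Step 2 — sample covariance matrix, S[i,j] = (1/(n-1)) · Σ_k (x_{k,i} - mean_i) · (x_{k,j} - mean_j), divisor n-1 = 4:
  S[A,A] = ((1.8)·(1.8) + (-0.2)·(-0.2) + (0.8)·(0.8) + (-0.2)·(-0.2) + (-2.2)·(-2.2)) / 4 = 8.8/4 = 2.2
  S[A,B] = ((1.8)·(0) + (-0.2)·(1) + (0.8)·(-2) + (-0.2)·(-1) + (-2.2)·(2)) / 4 = -6/4 = -1.5
  S[B,B] = ((0)·(0) + (1)·(1) + (-2)·(-2) + (-1)·(-1) + (2)·(2)) / 4 = 10/4 = 2.5
  S = [[2.2, -1.5],
 [-1.5, 2.5]].

Step 3 — invert S. det(S) = 2.2·2.5 - (-1.5)² = 3.25.
  S^{-1} = (1/det) · [[d, -b], [-b, a]] = [[0.7692, 0.4615],
 [0.4615, 0.6769]].

Step 4 — quadratic form (x̄ - mu_0)^T · S^{-1} · (x̄ - mu_0):
  S^{-1} · (x̄ - mu_0) = (-1.5385, -1.7231),
  (x̄ - mu_0)^T · [...] = (-0.8)·(-1.5385) + (-2)·(-1.7231) = 4.6769.

Step 5 — scale by n: T² = 5 · 4.6769 = 23.3846.

T² ≈ 23.3846


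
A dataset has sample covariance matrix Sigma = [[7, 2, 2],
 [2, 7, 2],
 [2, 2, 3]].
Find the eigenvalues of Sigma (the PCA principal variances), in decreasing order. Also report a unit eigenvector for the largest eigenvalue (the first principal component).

Step 1 — characteristic polynomial p(λ) = det(λI - Sigma) = λ³ - tr·λ² + c_1·λ - det, where tr = trace, c_1 = sum of the principal 2×2 minors, det = det(Sigma):
  tr = 7 + 7 + 3 = 17,
  c_1 = (7·7 - (2)²) + (7·3 - (2)²) + (7·3 - (2)²) = 45 + 17 + 17 = 79,
  det = 7·(7·3 - (2)²) - (2)·((2)·3 - (2)·(2)) + (2)·((2)·(2) - 7·(2)) = 7·(17) - (2)·(2) + (2)·(-10) = 95.
  So p(λ) = λ³ - 17λ² + 79λ - 95.
Step 2 — look for an integer root (rational root theorem: any rational root is an integer divisor of 95). Testing λ = 5:
  p(5) = 125 - 425 + 395 - 95 = 0  ✓
  Dividing out (λ - 5): p(λ) = (λ - 5)(λ² - 12λ + 19).
Step 3 — remaining eigenvalues from the quadratic λ² - 12λ + 19 = 0:
  Δ = 12² - 4·19 = 144 - 76 = 68,  λ = (12 ± √68)/2 = (12 ± 8.2462)/2 ≈ 10.1231 or 1.8769.
  Sorted: λ_1 = 10.1231,  λ_2 = 5,  λ_3 = 1.8769  (check: sum = 17 = tr ✓).

Step 4 — unit eigenvector for λ_1 ≈ 10.1231: v spans the null space of (Sigma - λ_1 I), whose rows are
  r_1 = (-3.1231, 2, 2),  r_2 = (2, -3.1231, 2),  r_3 = (2, 2, -7.1231).
  v is orthogonal to every row, so take v ∝ r_1 × r_2 = ((2)·(2) - (2)·(-3.1231), (2)·(2) - (-3.1231)·(2), (-3.1231)·(-3.1231) - (2)·(2)) ≈ (10.2462, 10.2462, 5.7538).
  Let u = (10.2462, 10.2462, 5.7538).
  ||u|| = √((10.2462)² + (10.2462)² + (5.7538)²) = √(243.0758) ≈ 15.5909,  v_1 = u/||u|| ≈ (0.6572, 0.6572, 0.369) (||v_1|| = 1).

λ_1 = 10.1231,  λ_2 = 5,  λ_3 = 1.8769;  v_1 ≈ (0.6572, 0.6572, 0.369)


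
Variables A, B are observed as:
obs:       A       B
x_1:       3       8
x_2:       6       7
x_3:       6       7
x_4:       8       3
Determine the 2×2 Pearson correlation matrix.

Step 1 — column means:
  mean(A) = (3 + 6 + 6 + 8) / 4 = 23/4 = 5.75
  mean(B) = (8 + 7 + 7 + 3) / 4 = 25/4 = 6.25

Step 2 — sample variances and covariances s[i,j] = (1/(n-1)) · Σ_k (x_{k,i} - mean_i) · (x_{k,j} - mean_j), with n-1 = 3:
  s[A,A] = ((-2.75)·(-2.75) + (0.25)·(0.25) + (0.25)·(0.25) + (2.25)·(2.25)) / 3 = 12.75/3 = 4.25
  s[A,B] = ((-2.75)·(1.75) + (0.25)·(0.75) + (0.25)·(0.75) + (2.25)·(-3.25)) / 3 = -11.75/3 = -3.9167
  s[B,B] = ((1.75)·(1.75) + (0.75)·(0.75) + (0.75)·(0.75) + (-3.25)·(-3.25)) / 3 = 14.75/3 = 4.9167
  Sample standard deviations s_i = √(s[i,i]):
  s(A) = √(4.25) = 2.0616
  s(B) = √(4.9167) = 2.2174

Step 3 — r_{ij} = s_{ij} / (s_i · s_j):
  r[A,A] = 1 (diagonal).
  r[A,B] = -3.9167 / (2.0616 · 2.2174) = -3.9167 / 4.5712 = -0.8568
  r[B,B] = 1 (diagonal).

R is symmetric with unit diagonal. Assembling:

R = [[1, -0.8568],
 [-0.8568, 1]]


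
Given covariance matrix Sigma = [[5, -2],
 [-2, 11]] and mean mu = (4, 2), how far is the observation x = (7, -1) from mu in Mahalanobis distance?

Step 1 — centre the observation: (x - mu) = (3, -3).

Step 2 — invert Sigma. det(Sigma) = 5·11 - (-2)² = 51.
  Sigma^{-1} = (1/det) · [[d, -b], [-b, a]] = [[0.2157, 0.0392],
 [0.0392, 0.098]].

Step 3 — form the quadratic (x - mu)^T · Sigma^{-1} · (x - mu):
  Sigma^{-1} · (x - mu) = (0.5294, -0.1765).
  (x - mu)^T · [Sigma^{-1} · (x - mu)] = (3)·(0.5294) + (-3)·(-0.1765) = 2.1176.

Step 4 — take square root: d = √(2.1176) ≈ 1.4552.

d(x, mu) = √(2.1176) ≈ 1.4552


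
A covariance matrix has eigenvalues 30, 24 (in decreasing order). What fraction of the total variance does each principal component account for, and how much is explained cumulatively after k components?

Step 1 — total variance = trace(Sigma) = Σ λ_i = 30 + 24 = 54.

Step 2 — fraction explained by component i = λ_i / Σ λ:
  PC1: 30/54 = 0.5556
  PC2: 24/54 = 0.4444

Step 3 — cumulative fraction after k components = (λ_1 + ... + λ_k) / Σ λ:
  k = 1: 30/54 = 0.5556
  k = 2: (30 + 24)/54 = 54/54 = 1

Summary (fraction, with percent):

explained: PC1 0.5556 (55.56%), PC2 0.4444 (44.44%);  cumulative: 0.5556, 1


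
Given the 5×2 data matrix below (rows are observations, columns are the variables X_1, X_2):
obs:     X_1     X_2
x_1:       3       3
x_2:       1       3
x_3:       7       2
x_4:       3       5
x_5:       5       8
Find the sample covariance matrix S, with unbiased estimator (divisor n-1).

Step 1 — column means:
  mean(X_1) = (3 + 1 + 7 + 3 + 5) / 5 = 19/5 = 3.8
  mean(X_2) = (3 + 3 + 2 + 5 + 8) / 5 = 21/5 = 4.2

Step 2 — sample covariance S[i,j] = (1/(n-1)) · Σ_k (x_{k,i} - mean_i) · (x_{k,j} - mean_j), with n-1 = 4.
  S[X_1,X_1] = ((-0.8)·(-0.8) + (-2.8)·(-2.8) + (3.2)·(3.2) + (-0.8)·(-0.8) + (1.2)·(1.2)) / 4 = 20.8/4 = 5.2
  S[X_1,X_2] = ((-0.8)·(-1.2) + (-2.8)·(-1.2) + (3.2)·(-2.2) + (-0.8)·(0.8) + (1.2)·(3.8)) / 4 = 1.2/4 = 0.3
  S[X_2,X_2] = ((-1.2)·(-1.2) + (-1.2)·(-1.2) + (-2.2)·(-2.2) + (0.8)·(0.8) + (3.8)·(3.8)) / 4 = 22.8/4 = 5.7

S is symmetric (S[j,i] = S[i,j]). Assembling:

S = [[5.2, 0.3],
 [0.3, 5.7]]


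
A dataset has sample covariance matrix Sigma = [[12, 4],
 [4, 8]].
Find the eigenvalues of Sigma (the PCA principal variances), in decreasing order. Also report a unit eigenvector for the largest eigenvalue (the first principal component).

Step 1 — characteristic polynomial of 2×2 Sigma:
  det(Sigma - λI) = λ² - trace · λ + det = 0.
  trace = 12 + 8 = 20, det = 12·8 - (4)² = 80.
Step 2 — discriminant:
  Δ = trace² - 4·det = 400 - 320 = 80.
Step 3 — eigenvalues:
  λ = (trace ± √Δ)/2 = (20 ± 8.9443)/2,
  λ_1 = 14.4721,  λ_2 = 5.5279.

Step 4 — unit eigenvector for λ_1: solve (Sigma - λ_1 I)v = 0. First row:
  (12 - 14.4721)·v_x + (4)·v_y = 0, i.e. (-2.4721)·v_x + (4)·v_y = 0,
  so v ∝ (b, λ_1 - a) = (4, 2.4721) = u.
  ||u|| = √((4)² + (2.4721)²) = √(22.1115) ≈ 4.7023,
  v_1 = u/||u|| ≈ (0.8507, 0.5257) (||v_1|| = 1).

λ_1 = 14.4721,  λ_2 = 5.5279;  v_1 ≈ (0.8507, 0.5257)


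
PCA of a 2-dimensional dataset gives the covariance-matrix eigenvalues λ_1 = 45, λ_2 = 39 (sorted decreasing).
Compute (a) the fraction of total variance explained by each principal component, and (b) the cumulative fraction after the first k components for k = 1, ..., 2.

Step 1 — total variance = trace(Sigma) = Σ λ_i = 45 + 39 = 84.

Step 2 — fraction explained by component i = λ_i / Σ λ:
  PC1: 45/84 = 0.5357
  PC2: 39/84 = 0.4643

Step 3 — cumulative fraction after k components = (λ_1 + ... + λ_k) / Σ λ:
  k = 1: 45/84 = 0.5357
  k = 2: (45 + 39)/84 = 84/84 = 1

Summary (fraction, with percent):

explained: PC1 0.5357 (53.57%), PC2 0.4643 (46.43%);  cumulative: 0.5357, 1


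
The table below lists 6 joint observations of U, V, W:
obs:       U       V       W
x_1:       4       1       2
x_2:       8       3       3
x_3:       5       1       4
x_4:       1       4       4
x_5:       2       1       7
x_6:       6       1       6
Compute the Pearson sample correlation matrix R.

Step 1 — column means:
  mean(U) = (4 + 8 + 5 + 1 + 2 + 6) / 6 = 26/6 = 4.3333
  mean(V) = (1 + 3 + 1 + 4 + 1 + 1) / 6 = 11/6 = 1.8333
  mean(W) = (2 + 3 + 4 + 4 + 7 + 6) / 6 = 26/6 = 4.3333

Step 2 — sample variances and covariances s[i,j] = (1/(n-1)) · Σ_k (x_{k,i} - mean_i) · (x_{k,j} - mean_j), with n-1 = 5:
  s[U,U] = ((-0.3333)·(-0.3333) + (3.6667)·(3.6667) + (0.6667)·(0.6667) + (-3.3333)·(-3.3333) + (-2.3333)·(-2.3333) + (1.6667)·(1.6667)) / 5 = 33.3333/5 = 6.6667
  s[U,V] = ((-0.3333)·(-0.8333) + (3.6667)·(1.1667) + (0.6667)·(-0.8333) + (-3.3333)·(2.1667) + (-2.3333)·(-0.8333) + (1.6667)·(-0.8333)) / 5 = -2.6667/5 = -0.5333
  s[U,W] = ((-0.3333)·(-2.3333) + (3.6667)·(-1.3333) + (0.6667)·(-0.3333) + (-3.3333)·(-0.3333) + (-2.3333)·(2.6667) + (1.6667)·(1.6667)) / 5 = -6.6667/5 = -1.3333
  s[V,V] = ((-0.8333)·(-0.8333) + (1.1667)·(1.1667) + (-0.8333)·(-0.8333) + (2.1667)·(2.1667) + (-0.8333)·(-0.8333) + (-0.8333)·(-0.8333)) / 5 = 8.8333/5 = 1.7667
  s[V,W] = ((-0.8333)·(-2.3333) + (1.1667)·(-1.3333) + (-0.8333)·(-0.3333) + (2.1667)·(-0.3333) + (-0.8333)·(2.6667) + (-0.8333)·(1.6667)) / 5 = -3.6667/5 = -0.7333
  s[W,W] = ((-2.3333)·(-2.3333) + (-1.3333)·(-1.3333) + (-0.3333)·(-0.3333) + (-0.3333)·(-0.3333) + (2.6667)·(2.6667) + (1.6667)·(1.6667)) / 5 = 17.3333/5 = 3.4667
  Sample standard deviations s_i = √(s[i,i]):
  s(U) = √(6.6667) = 2.582
  s(V) = √(1.7667) = 1.3292
  s(W) = √(3.4667) = 1.8619

Step 3 — r_{ij} = s_{ij} / (s_i · s_j):
  r[U,U] = 1 (diagonal).
  r[U,V] = -0.5333 / (2.582 · 1.3292) = -0.5333 / 3.4319 = -0.1554
  r[U,W] = -1.3333 / (2.582 · 1.8619) = -1.3333 / 4.8074 = -0.2774
  r[V,V] = 1 (diagonal).
  r[V,W] = -0.7333 / (1.3292 · 1.8619) = -0.7333 / 2.4748 = -0.2963
  r[W,W] = 1 (diagonal).

R is symmetric with unit diagonal. Assembling:

R = [[1, -0.1554, -0.2774],
 [-0.1554, 1, -0.2963],
 [-0.2774, -0.2963, 1]]


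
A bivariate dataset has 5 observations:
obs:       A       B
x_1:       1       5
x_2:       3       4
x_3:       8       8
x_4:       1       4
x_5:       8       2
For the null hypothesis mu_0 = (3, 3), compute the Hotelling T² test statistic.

Step 1 — sample mean vector:
  mean(A) = (1 + 3 + 8 + 1 + 8) / 5 = 21/5 = 4.2
  mean(B) = (5 + 4 + 8 + 4 + 2) / 5 = 23/5 = 4.6
  x̄ = (4.2, 4.6),  deviation x̄ - mu_0 = (4.2, 4.6) - (3, 3) = (1.2, 1.6).

Step 2 — sample covariance matrix, S[i,j] = (1/(n-1)) · Σ_k (x_{k,i} - mean_i) · (x_{k,j} - mean_j), divisor n-1 = 4:
  S[A,A] = ((-3.2)·(-3.2) + (-1.2)·(-1.2) + (3.8)·(3.8) + (-3.2)·(-3.2) + (3.8)·(3.8)) / 4 = 50.8/4 = 12.7
  S[A,B] = ((-3.2)·(0.4) + (-1.2)·(-0.6) + (3.8)·(3.4) + (-3.2)·(-0.6) + (3.8)·(-2.6)) / 4 = 4.4/4 = 1.1
  S[B,B] = ((0.4)·(0.4) + (-0.6)·(-0.6) + (3.4)·(3.4) + (-0.6)·(-0.6) + (-2.6)·(-2.6)) / 4 = 19.2/4 = 4.8
  S = [[12.7, 1.1],
 [1.1, 4.8]].

Step 3 — invert S. det(S) = 12.7·4.8 - (1.1)² = 59.75.
  S^{-1} = (1/det) · [[d, -b], [-b, a]] = [[0.0803, -0.0184],
 [-0.0184, 0.2126]].

Step 4 — quadratic form (x̄ - mu_0)^T · S^{-1} · (x̄ - mu_0):
  S^{-1} · (x̄ - mu_0) = (0.0669, 0.318),
  (x̄ - mu_0)^T · [...] = (1.2)·(0.0669) + (1.6)·(0.318) = 0.5891.

Step 5 — scale by n: T² = 5 · 0.5891 = 2.9456.

T² ≈ 2.9456


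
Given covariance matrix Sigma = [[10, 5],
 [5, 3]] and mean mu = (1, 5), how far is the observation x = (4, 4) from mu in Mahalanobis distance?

Step 1 — centre the observation: (x - mu) = (3, -1).

Step 2 — invert Sigma. det(Sigma) = 10·3 - (5)² = 5.
  Sigma^{-1} = (1/det) · [[d, -b], [-b, a]] = [[0.6, -1],
 [-1, 2]].

Step 3 — form the quadratic (x - mu)^T · Sigma^{-1} · (x - mu):
  Sigma^{-1} · (x - mu) = (2.8, -5).
  (x - mu)^T · [Sigma^{-1} · (x - mu)] = (3)·(2.8) + (-1)·(-5) = 13.4.

Step 4 — take square root: d = √(13.4) ≈ 3.6606.

d(x, mu) = √(13.4) ≈ 3.6606


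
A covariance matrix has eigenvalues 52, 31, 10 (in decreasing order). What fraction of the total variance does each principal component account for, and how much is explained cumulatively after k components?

Step 1 — total variance = trace(Sigma) = Σ λ_i = 52 + 31 + 10 = 93.

Step 2 — fraction explained by component i = λ_i / Σ λ:
  PC1: 52/93 = 0.5591
  PC2: 31/93 = 0.3333
  PC3: 10/93 = 0.1075

Step 3 — cumulative fraction after k components = (λ_1 + ... + λ_k) / Σ λ:
  k = 1: 52/93 = 0.5591
  k = 2: (52 + 31)/93 = 83/93 = 0.8925
  k = 3: (52 + 31 + 10)/93 = 93/93 = 1

Summary (fraction, with percent):

explained: PC1 0.5591 (55.91%), PC2 0.3333 (33.33%), PC3 0.1075 (10.75%);  cumulative: 0.5591, 0.8925, 1


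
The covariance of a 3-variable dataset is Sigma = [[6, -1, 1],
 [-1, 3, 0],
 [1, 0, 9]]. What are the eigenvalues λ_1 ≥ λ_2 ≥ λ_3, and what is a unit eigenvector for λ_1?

Step 1 — characteristic polynomial p(λ) = det(λI - Sigma) = λ³ - tr·λ² + c_1·λ - det, where tr = trace, c_1 = sum of the principal 2×2 minors, det = det(Sigma):
  tr = 6 + 3 + 9 = 18,
  c_1 = (6·3 - (-1)²) + (6·9 - (1)²) + (3·9 - (0)²) = 17 + 53 + 27 = 97,
  det = 6·(3·9 - (0)²) - (-1)·((-1)·9 - (0)·(1)) + (1)·((-1)·(0) - 3·(1)) = 6·(27) - (-1)·(-9) + (1)·(-3) = 150.
  So p(λ) = λ³ - 18λ² + 97λ - 150.
Step 2 — look for an integer root (rational root theorem: any rational root is an integer divisor of 150). Testing λ = 6:
  p(6) = 216 - 648 + 582 - 150 = 0  ✓
  Dividing out (λ - 6): p(λ) = (λ - 6)(λ² - 12λ + 25).
Step 3 — remaining eigenvalues from the quadratic λ² - 12λ + 25 = 0:
  Δ = 12² - 4·25 = 144 - 100 = 44,  λ = (12 ± √44)/2 = (12 ± 6.6332)/2 ≈ 9.3166 or 2.6834.
  Sorted: λ_1 = 9.3166,  λ_2 = 6,  λ_3 = 2.6834  (check: sum = 18 = tr ✓).

Step 4 — unit eigenvector for λ_1 ≈ 9.3166: v spans the null space of (Sigma - λ_1 I), whose rows are
  r_1 = (-3.3166, -1, 1),  r_2 = (-1, -6.3166, 0),  r_3 = (1, 0, -0.3166).
  v is orthogonal to every row, so take v ∝ r_1 × r_2 = ((-1)·(0) - (1)·(-6.3166), (1)·(-1) - (-3.3166)·(0), (-3.3166)·(-6.3166) - (-1)·(-1)) ≈ (6.3166, -1, 19.9499).
  Let u = (6.3166, -1, 19.9499).
  ||u|| = √((6.3166)² + (-1)² + (19.9499)²) = √(438.8972) ≈ 20.9499,  v_1 = u/||u|| ≈ (0.3015, -0.0477, 0.9523) (||v_1|| = 1).

λ_1 = 9.3166,  λ_2 = 6,  λ_3 = 2.6834;  v_1 ≈ (0.3015, -0.0477, 0.9523)


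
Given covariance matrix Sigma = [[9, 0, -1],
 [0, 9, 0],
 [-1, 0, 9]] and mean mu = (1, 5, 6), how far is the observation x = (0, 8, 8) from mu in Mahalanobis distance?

Step 1 — centre the observation: (x - mu) = (-1, 3, 2).

Step 2 — invert Sigma (cofactor / det for 3×3, or solve directly):
  Sigma^{-1} = [[0.1125, 0, 0.0125],
 [0, 0.1111, 0],
 [0.0125, 0, 0.1125]].

Step 3 — form the quadratic (x - mu)^T · Sigma^{-1} · (x - mu):
  Sigma^{-1} · (x - mu) = (-0.0875, 0.3333, 0.2125).
  (x - mu)^T · [Sigma^{-1} · (x - mu)] = (-1)·(-0.0875) + (3)·(0.3333) + (2)·(0.2125) = 1.5125.

Step 4 — take square root: d = √(1.5125) ≈ 1.2298.

d(x, mu) = √(1.5125) ≈ 1.2298


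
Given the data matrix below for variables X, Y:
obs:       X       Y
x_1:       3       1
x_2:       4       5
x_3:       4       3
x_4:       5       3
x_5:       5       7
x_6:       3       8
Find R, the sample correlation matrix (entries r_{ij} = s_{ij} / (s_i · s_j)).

Step 1 — column means:
  mean(X) = (3 + 4 + 4 + 5 + 5 + 3) / 6 = 24/6 = 4
  mean(Y) = (1 + 5 + 3 + 3 + 7 + 8) / 6 = 27/6 = 4.5

Step 2 — sample variances and covariances s[i,j] = (1/(n-1)) · Σ_k (x_{k,i} - mean_i) · (x_{k,j} - mean_j), with n-1 = 5:
  s[X,X] = ((-1)·(-1) + (0)·(0) + (0)·(0) + (1)·(1) + (1)·(1) + (-1)·(-1)) / 5 = 4/5 = 0.8
  s[X,Y] = ((-1)·(-3.5) + (0)·(0.5) + (0)·(-1.5) + (1)·(-1.5) + (1)·(2.5) + (-1)·(3.5)) / 5 = 1/5 = 0.2
  s[Y,Y] = ((-3.5)·(-3.5) + (0.5)·(0.5) + (-1.5)·(-1.5) + (-1.5)·(-1.5) + (2.5)·(2.5) + (3.5)·(3.5)) / 5 = 35.5/5 = 7.1
  Sample standard deviations s_i = √(s[i,i]):
  s(X) = √(0.8) = 0.8944
  s(Y) = √(7.1) = 2.6646

Step 3 — r_{ij} = s_{ij} / (s_i · s_j):
  r[X,X] = 1 (diagonal).
  r[X,Y] = 0.2 / (0.8944 · 2.6646) = 0.2 / 2.3833 = 0.0839
  r[Y,Y] = 1 (diagonal).

R is symmetric with unit diagonal. Assembling:

R = [[1, 0.0839],
 [0.0839, 1]]


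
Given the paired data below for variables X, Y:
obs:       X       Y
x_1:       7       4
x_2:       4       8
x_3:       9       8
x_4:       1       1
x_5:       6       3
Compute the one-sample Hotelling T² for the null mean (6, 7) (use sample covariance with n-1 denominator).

Step 1 — sample mean vector:
  mean(X) = (7 + 4 + 9 + 1 + 6) / 5 = 27/5 = 5.4
  mean(Y) = (4 + 8 + 8 + 1 + 3) / 5 = 24/5 = 4.8
  x̄ = (5.4, 4.8),  deviation x̄ - mu_0 = (5.4, 4.8) - (6, 7) = (-0.6, -2.2).

Step 2 — sample covariance matrix, S[i,j] = (1/(n-1)) · Σ_k (x_{k,i} - mean_i) · (x_{k,j} - mean_j), divisor n-1 = 4:
  S[X,X] = ((1.6)·(1.6) + (-1.4)·(-1.4) + (3.6)·(3.6) + (-4.4)·(-4.4) + (0.6)·(0.6)) / 4 = 37.2/4 = 9.3
  S[X,Y] = ((1.6)·(-0.8) + (-1.4)·(3.2) + (3.6)·(3.2) + (-4.4)·(-3.8) + (0.6)·(-1.8)) / 4 = 21.4/4 = 5.35
  S[Y,Y] = ((-0.8)·(-0.8) + (3.2)·(3.2) + (3.2)·(3.2) + (-3.8)·(-3.8) + (-1.8)·(-1.8)) / 4 = 38.8/4 = 9.7
  S = [[9.3, 5.35],
 [5.35, 9.7]].

Step 3 — invert S. det(S) = 9.3·9.7 - (5.35)² = 61.5875.
  S^{-1} = (1/det) · [[d, -b], [-b, a]] = [[0.1575, -0.0869],
 [-0.0869, 0.151]].

Step 4 — quadratic form (x̄ - mu_0)^T · S^{-1} · (x̄ - mu_0):
  S^{-1} · (x̄ - mu_0) = (0.0966, -0.2801),
  (x̄ - mu_0)^T · [...] = (-0.6)·(0.0966) + (-2.2)·(-0.2801) = 0.5582.

Step 5 — scale by n: T² = 5 · 0.5582 = 2.7912.

T² ≈ 2.7912


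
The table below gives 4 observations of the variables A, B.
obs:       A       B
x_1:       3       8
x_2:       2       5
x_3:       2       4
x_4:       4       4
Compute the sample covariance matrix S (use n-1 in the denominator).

Step 1 — column means:
  mean(A) = (3 + 2 + 2 + 4) / 4 = 11/4 = 2.75
  mean(B) = (8 + 5 + 4 + 4) / 4 = 21/4 = 5.25

Step 2 — sample covariance S[i,j] = (1/(n-1)) · Σ_k (x_{k,i} - mean_i) · (x_{k,j} - mean_j), with n-1 = 3.
  S[A,A] = ((0.25)·(0.25) + (-0.75)·(-0.75) + (-0.75)·(-0.75) + (1.25)·(1.25)) / 3 = 2.75/3 = 0.9167
  S[A,B] = ((0.25)·(2.75) + (-0.75)·(-0.25) + (-0.75)·(-1.25) + (1.25)·(-1.25)) / 3 = 0.25/3 = 0.0833
  S[B,B] = ((2.75)·(2.75) + (-0.25)·(-0.25) + (-1.25)·(-1.25) + (-1.25)·(-1.25)) / 3 = 10.75/3 = 3.5833

S is symmetric (S[j,i] = S[i,j]). Assembling:

S = [[0.9167, 0.0833],
 [0.0833, 3.5833]]


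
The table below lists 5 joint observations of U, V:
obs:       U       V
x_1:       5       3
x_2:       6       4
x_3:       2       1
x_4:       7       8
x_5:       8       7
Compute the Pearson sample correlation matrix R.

Step 1 — column means:
  mean(U) = (5 + 6 + 2 + 7 + 8) / 5 = 28/5 = 5.6
  mean(V) = (3 + 4 + 1 + 8 + 7) / 5 = 23/5 = 4.6

Step 2 — sample variances and covariances s[i,j] = (1/(n-1)) · Σ_k (x_{k,i} - mean_i) · (x_{k,j} - mean_j), with n-1 = 4:
  s[U,U] = ((-0.6)·(-0.6) + (0.4)·(0.4) + (-3.6)·(-3.6) + (1.4)·(1.4) + (2.4)·(2.4)) / 4 = 21.2/4 = 5.3
  s[U,V] = ((-0.6)·(-1.6) + (0.4)·(-0.6) + (-3.6)·(-3.6) + (1.4)·(3.4) + (2.4)·(2.4)) / 4 = 24.2/4 = 6.05
  s[V,V] = ((-1.6)·(-1.6) + (-0.6)·(-0.6) + (-3.6)·(-3.6) + (3.4)·(3.4) + (2.4)·(2.4)) / 4 = 33.2/4 = 8.3
  Sample standard deviations s_i = √(s[i,i]):
  s(U) = √(5.3) = 2.3022
  s(V) = √(8.3) = 2.881

Step 3 — r_{ij} = s_{ij} / (s_i · s_j):
  r[U,U] = 1 (diagonal).
  r[U,V] = 6.05 / (2.3022 · 2.881) = 6.05 / 6.6325 = 0.9122
  r[V,V] = 1 (diagonal).

R is symmetric with unit diagonal. Assembling:

R = [[1, 0.9122],
 [0.9122, 1]]


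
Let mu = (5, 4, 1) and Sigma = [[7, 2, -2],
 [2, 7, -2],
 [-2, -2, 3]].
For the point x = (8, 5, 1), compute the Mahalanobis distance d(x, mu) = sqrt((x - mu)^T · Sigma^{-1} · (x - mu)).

Step 1 — centre the observation: (x - mu) = (3, 1, 0).

Step 2 — invert Sigma (cofactor / det for 3×3, or solve directly):
  Sigma^{-1} = [[0.1789, -0.0211, 0.1053],
 [-0.0211, 0.1789, 0.1053],
 [0.1053, 0.1053, 0.4737]].

Step 3 — form the quadratic (x - mu)^T · Sigma^{-1} · (x - mu):
  Sigma^{-1} · (x - mu) = (0.5158, 0.1158, 0.4211).
  (x - mu)^T · [Sigma^{-1} · (x - mu)] = (3)·(0.5158) + (1)·(0.1158) + (0)·(0.4211) = 1.6632.

Step 4 — take square root: d = √(1.6632) ≈ 1.2896.

d(x, mu) = √(1.6632) ≈ 1.2896


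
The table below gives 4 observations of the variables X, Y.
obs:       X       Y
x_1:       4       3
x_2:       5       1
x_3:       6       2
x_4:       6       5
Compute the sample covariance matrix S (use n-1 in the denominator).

Step 1 — column means:
  mean(X) = (4 + 5 + 6 + 6) / 4 = 21/4 = 5.25
  mean(Y) = (3 + 1 + 2 + 5) / 4 = 11/4 = 2.75

Step 2 — sample covariance S[i,j] = (1/(n-1)) · Σ_k (x_{k,i} - mean_i) · (x_{k,j} - mean_j), with n-1 = 3.
  S[X,X] = ((-1.25)·(-1.25) + (-0.25)·(-0.25) + (0.75)·(0.75) + (0.75)·(0.75)) / 3 = 2.75/3 = 0.9167
  S[X,Y] = ((-1.25)·(0.25) + (-0.25)·(-1.75) + (0.75)·(-0.75) + (0.75)·(2.25)) / 3 = 1.25/3 = 0.4167
  S[Y,Y] = ((0.25)·(0.25) + (-1.75)·(-1.75) + (-0.75)·(-0.75) + (2.25)·(2.25)) / 3 = 8.75/3 = 2.9167

S is symmetric (S[j,i] = S[i,j]). Assembling:

S = [[0.9167, 0.4167],
 [0.4167, 2.9167]]


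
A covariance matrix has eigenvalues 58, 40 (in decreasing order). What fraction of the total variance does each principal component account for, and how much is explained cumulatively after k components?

Step 1 — total variance = trace(Sigma) = Σ λ_i = 58 + 40 = 98.

Step 2 — fraction explained by component i = λ_i / Σ λ:
  PC1: 58/98 = 0.5918
  PC2: 40/98 = 0.4082

Step 3 — cumulative fraction after k components = (λ_1 + ... + λ_k) / Σ λ:
  k = 1: 58/98 = 0.5918
  k = 2: (58 + 40)/98 = 98/98 = 1

Summary (fraction, with percent):

explained: PC1 0.5918 (59.18%), PC2 0.4082 (40.82%);  cumulative: 0.5918, 1


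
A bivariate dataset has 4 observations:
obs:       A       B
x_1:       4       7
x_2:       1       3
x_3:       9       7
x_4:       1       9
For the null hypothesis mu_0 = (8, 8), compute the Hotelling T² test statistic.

Step 1 — sample mean vector:
  mean(A) = (4 + 1 + 9 + 1) / 4 = 15/4 = 3.75
  mean(B) = (7 + 3 + 7 + 9) / 4 = 26/4 = 6.5
  x̄ = (3.75, 6.5),  deviation x̄ - mu_0 = (3.75, 6.5) - (8, 8) = (-4.25, -1.5).

Step 2 — sample covariance matrix, S[i,j] = (1/(n-1)) · Σ_k (x_{k,i} - mean_i) · (x_{k,j} - mean_j), divisor n-1 = 3:
  S[A,A] = ((0.25)·(0.25) + (-2.75)·(-2.75) + (5.25)·(5.25) + (-2.75)·(-2.75)) / 3 = 42.75/3 = 14.25
  S[A,B] = ((0.25)·(0.5) + (-2.75)·(-3.5) + (5.25)·(0.5) + (-2.75)·(2.5)) / 3 = 5.5/3 = 1.8333
  S[B,B] = ((0.5)·(0.5) + (-3.5)·(-3.5) + (0.5)·(0.5) + (2.5)·(2.5)) / 3 = 19/3 = 6.3333
  S = [[14.25, 1.8333],
 [1.8333, 6.3333]].

Step 3 — invert S. det(S) = 14.25·6.3333 - (1.8333)² = 86.8889.
  S^{-1} = (1/det) · [[d, -b], [-b, a]] = [[0.0729, -0.0211],
 [-0.0211, 0.164]].

Step 4 — quadratic form (x̄ - mu_0)^T · S^{-1} · (x̄ - mu_0):
  S^{-1} · (x̄ - mu_0) = (-0.2781, -0.1563),
  (x̄ - mu_0)^T · [...] = (-4.25)·(-0.2781) + (-1.5)·(-0.1563) = 1.4166.

Step 5 — scale by n: T² = 4 · 1.4166 = 5.6662.

T² ≈ 5.6662


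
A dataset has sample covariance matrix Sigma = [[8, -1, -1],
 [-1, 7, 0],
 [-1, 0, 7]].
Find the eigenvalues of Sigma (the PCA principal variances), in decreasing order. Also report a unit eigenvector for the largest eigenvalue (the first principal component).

Step 1 — characteristic polynomial p(λ) = det(λI - Sigma) = λ³ - tr·λ² + c_1·λ - det, where tr = trace, c_1 = sum of the principal 2×2 minors, det = det(Sigma):
  tr = 8 + 7 + 7 = 22,
  c_1 = (8·7 - (-1)²) + (8·7 - (-1)²) + (7·7 - (0)²) = 55 + 55 + 49 = 159,
  det = 8·(7·7 - (0)²) - (-1)·((-1)·7 - (0)·(-1)) + (-1)·((-1)·(0) - 7·(-1)) = 8·(49) - (-1)·(-7) + (-1)·(7) = 378.
  So p(λ) = λ³ - 22λ² + 159λ - 378.
Step 2 — look for an integer root (rational root theorem: any rational root is an integer divisor of 378). Testing λ = 6:
  p(6) = 216 - 792 + 954 - 378 = 0  ✓
  Dividing out (λ - 6): p(λ) = (λ - 6)(λ² - 16λ + 63).
Step 3 — remaining eigenvalues from the quadratic λ² - 16λ + 63 = 0:
  Δ = 16² - 4·63 = 256 - 252 = 4,  λ = (16 ± √4)/2 = (16 ± 2)/2 = 9 or 7.
  Sorted: λ_1 = 9,  λ_2 = 7,  λ_3 = 6  (check: sum = 22 = tr ✓).

Step 4 — unit eigenvector for λ_1 = 9: v spans the null space of (Sigma - λ_1 I), whose rows are
  r_1 = (-1, -1, -1),  r_2 = (-1, -2, 0),  r_3 = (-1, 0, -2).
  v is orthogonal to every row, so take v ∝ r_1 × r_2 = ((-1)·(0) - (-1)·(-2), (-1)·(-1) - (-1)·(0), (-1)·(-2) - (-1)·(-1)) = (-2, 1, 1).
  Rescale (multiply by -1 so the first nonzero entry is positive): u = (2, -1, -1).
  ||u|| = √((2)² + (-1)² + (-1)²) = √(6) ≈ 2.4495,  v_1 = u/||u|| ≈ (0.8165, -0.4082, -0.4082) (||v_1|| = 1).

λ_1 = 9,  λ_2 = 7,  λ_3 = 6;  v_1 ≈ (0.8165, -0.4082, -0.4082)


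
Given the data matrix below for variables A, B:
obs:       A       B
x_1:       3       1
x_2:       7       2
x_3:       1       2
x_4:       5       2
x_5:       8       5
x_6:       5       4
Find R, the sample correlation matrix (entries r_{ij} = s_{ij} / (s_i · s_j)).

Step 1 — column means:
  mean(A) = (3 + 7 + 1 + 5 + 8 + 5) / 6 = 29/6 = 4.8333
  mean(B) = (1 + 2 + 2 + 2 + 5 + 4) / 6 = 16/6 = 2.6667

Step 2 — sample variances and covariances s[i,j] = (1/(n-1)) · Σ_k (x_{k,i} - mean_i) · (x_{k,j} - mean_j), with n-1 = 5:
  s[A,A] = ((-1.8333)·(-1.8333) + (2.1667)·(2.1667) + (-3.8333)·(-3.8333) + (0.1667)·(0.1667) + (3.1667)·(3.1667) + (0.1667)·(0.1667)) / 5 = 32.8333/5 = 6.5667
  s[A,B] = ((-1.8333)·(-1.6667) + (2.1667)·(-0.6667) + (-3.8333)·(-0.6667) + (0.1667)·(-0.6667) + (3.1667)·(2.3333) + (0.1667)·(1.3333)) / 5 = 11.6667/5 = 2.3333
  s[B,B] = ((-1.6667)·(-1.6667) + (-0.6667)·(-0.6667) + (-0.6667)·(-0.6667) + (-0.6667)·(-0.6667) + (2.3333)·(2.3333) + (1.3333)·(1.3333)) / 5 = 11.3333/5 = 2.2667
  Sample standard deviations s_i = √(s[i,i]):
  s(A) = √(6.5667) = 2.5626
  s(B) = √(2.2667) = 1.5055

Step 3 — r_{ij} = s_{ij} / (s_i · s_j):
  r[A,A] = 1 (diagonal).
  r[A,B] = 2.3333 / (2.5626 · 1.5055) = 2.3333 / 3.858 = 0.6048
  r[B,B] = 1 (diagonal).

R is symmetric with unit diagonal. Assembling:

R = [[1, 0.6048],
 [0.6048, 1]]
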